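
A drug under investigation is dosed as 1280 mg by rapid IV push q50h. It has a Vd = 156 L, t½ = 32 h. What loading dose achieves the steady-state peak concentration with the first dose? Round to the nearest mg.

1935 mg

f = (1/2)^(50/32) ≈ 0.338564; accumulation ratio R = 1/(1−f) ≈ 1.51186.
Loading dose to hit Cmax,ss on first dose: D_load = D_maint·R ≈ 1280 × 1.51186 ≈ 1935.18 mg.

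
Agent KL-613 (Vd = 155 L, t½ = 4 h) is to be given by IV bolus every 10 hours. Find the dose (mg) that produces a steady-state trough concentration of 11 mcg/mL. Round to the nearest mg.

7940 mg

τ/t½ = 10/4 ≈ 2.5, so f = (1/2)^(10/4) ≈ 0.176777.
Cmin,ss = (D/Vd)·f/(1−f), so D = Cmin,ss·Vd·(1−f)/f.
D = 11 × 155 × (1−f)/f ≈ 11 × 155 × 4.65684 ≈ 7939.91 mg.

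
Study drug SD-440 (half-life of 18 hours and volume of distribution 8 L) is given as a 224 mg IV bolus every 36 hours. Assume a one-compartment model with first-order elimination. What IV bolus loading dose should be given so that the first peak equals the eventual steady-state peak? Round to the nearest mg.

f = (1/2)^(36/18) ≈ 0.250000; accumulation ratio R = 1/(1−f) ≈ 1.33333.
Loading dose to hit Cmax,ss on first dose: D_load = D_maint·R ≈ 224 × 1.33333 ≈ 298.67 mg.

299 mg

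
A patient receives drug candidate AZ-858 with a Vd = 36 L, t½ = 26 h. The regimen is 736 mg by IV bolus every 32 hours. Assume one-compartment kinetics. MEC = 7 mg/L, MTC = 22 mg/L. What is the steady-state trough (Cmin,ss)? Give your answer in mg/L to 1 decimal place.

15.2 mg/L

k = ln2/t½ = ln2/26 ≈ 0.026660 h⁻¹; fraction remaining f = e^(−kτ) = e^(−0.026660×32) ≈ 0.4261.
Accumulation ratio R = 1/(1 − f) ≈ 1/0.5739 ≈ 1.7425.
Each bolus raises the concentration by D/Vd = 736/36 ≈ 20.444 mg/L.
Cmax,ss = C₀/(1 − f) ≈ 20.444/0.5739 ≈ 35.623 mg/L.
One interval later, Cmin,ss = Cmax,ss·e^(−kτ) ≈ 35.623 × 0.4261 ≈ 15.179 mg/L.
Trough 15.2 mg/L vs MEC 7 mg/L: adequate.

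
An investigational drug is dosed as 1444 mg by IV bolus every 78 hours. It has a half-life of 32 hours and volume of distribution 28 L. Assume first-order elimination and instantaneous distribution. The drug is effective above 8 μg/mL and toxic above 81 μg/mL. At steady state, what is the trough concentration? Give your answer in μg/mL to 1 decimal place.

11.7 μg/mL

Over one 78-h interval, 78/32 ≈ 2.4375 half-lives elapse, leaving f ≈ 0.1846 of each dose.
Accumulation ratio R = 1/(1 − f) ≈ 1/0.8154 ≈ 1.2264.
Each bolus raises the concentration by D/Vd = 1444/28 ≈ 51.571 μg/mL.
Cmax,ss = C₀/(1 − f) ≈ 51.571/0.8154 ≈ 63.246 μg/mL.
Steady-state trough Cmin,ss = Cmax,ss·f ≈ 63.246 × 0.1846 ≈ 11.675 μg/mL.
Trough 11.7 μg/mL vs MEC 8 μg/mL: adequate.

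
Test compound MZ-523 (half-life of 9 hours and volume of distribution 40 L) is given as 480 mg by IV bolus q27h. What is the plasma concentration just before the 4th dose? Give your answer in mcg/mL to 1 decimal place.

f = (1/2)^(τ/t½) = (1/2)^(27/9) ≈ 0.1250.
C₀ = D/Vd = 480/40 ≈ 12.000 mcg/mL.
Before the 4th dose, 3 doses have been given. Superposition: Cmin = C₀·(f + f² + … + f^3).
≈ 12.000 × (0.1250 + 0.0156 + 0.0020) ≈ 12.000 × 0.1426 ≈ 1.711 mcg/mL.

1.7 mcg/mL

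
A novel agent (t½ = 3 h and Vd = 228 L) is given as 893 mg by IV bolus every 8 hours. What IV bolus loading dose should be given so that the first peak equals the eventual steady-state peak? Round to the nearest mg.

1060 mg

f = (1/2)^(8/3) ≈ 0.157490; accumulation ratio R = 1/(1−f) ≈ 1.18693.
Loading dose to hit Cmax,ss on first dose: D_load = D_maint·R ≈ 893 × 1.18693 ≈ 1059.93 mg.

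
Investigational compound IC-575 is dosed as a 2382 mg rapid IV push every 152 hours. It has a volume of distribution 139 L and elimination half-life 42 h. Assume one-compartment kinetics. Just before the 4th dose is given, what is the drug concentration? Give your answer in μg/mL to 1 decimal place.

f = (1/2)^(τ/t½) = (1/2)^(152/42) ≈ 0.0814.
C₀ = D/Vd = 2382/139 ≈ 17.137 μg/mL.
Before the 4th dose, 3 doses have been given. Superposition: Cmin = C₀·(f + f² + … + f^3).
≈ 17.137 × (0.0814 + 0.0066 + 0.0005) ≈ 17.137 × 0.0885 ≈ 1.517 μg/mL.

1.5 μg/mL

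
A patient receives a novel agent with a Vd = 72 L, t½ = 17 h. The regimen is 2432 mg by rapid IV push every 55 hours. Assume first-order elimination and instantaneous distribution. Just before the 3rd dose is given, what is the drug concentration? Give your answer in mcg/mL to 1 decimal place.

f = (1/2)^(τ/t½) = (1/2)^(55/17) ≈ 0.1062.
C₀ = D/Vd = 2432/72 ≈ 33.778 mcg/mL.
Before the 3rd dose, 2 doses have been given. Superposition: Cmin = C₀·(f + f²).
≈ 33.778 × (0.1062 + 0.0113) ≈ 33.778 × 0.1175 ≈ 3.969 mcg/mL.

4.0 mcg/mL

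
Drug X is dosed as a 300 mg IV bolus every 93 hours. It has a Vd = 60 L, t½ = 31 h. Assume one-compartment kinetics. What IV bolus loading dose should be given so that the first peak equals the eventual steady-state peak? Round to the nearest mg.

f = (1/2)^(93/31) ≈ 0.125000; accumulation ratio R = 1/(1−f) ≈ 1.14286.
Loading dose to hit Cmax,ss on first dose: D_load = D_maint·R ≈ 300 × 1.14286 ≈ 342.86 mg.

343 mg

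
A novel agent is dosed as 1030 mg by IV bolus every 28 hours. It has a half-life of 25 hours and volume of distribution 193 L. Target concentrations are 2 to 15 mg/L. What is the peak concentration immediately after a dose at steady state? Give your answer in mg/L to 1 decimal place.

9.9 mg/L

Over one 28-h interval, 28/25 ≈ 1.12 half-lives elapse, leaving f ≈ 0.4601 of each dose.
Accumulation ratio R = 1/(1 − f) ≈ 1/0.5399 ≈ 1.8522.
Single-dose peak C₀ = D/Vd = 1030/193 ≈ 5.337 mg/L.
Cmax,ss = C₀/(1 − f) ≈ 5.337/0.5399 ≈ 9.885 mg/L.
Peak 9.9 mg/L vs MTC 15 mg/L: below toxic threshold.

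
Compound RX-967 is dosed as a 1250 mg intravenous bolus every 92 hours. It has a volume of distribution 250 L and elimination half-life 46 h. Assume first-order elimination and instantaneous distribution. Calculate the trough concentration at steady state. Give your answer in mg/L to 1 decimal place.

τ = 92 h = 2 half-lives, so f = (1/2)^2 = 0.25.
Accumulation ratio R = 1/(1 − f) = 1/0.75 = 4/3.
Single-dose peak C₀ = D/Vd = 1250/250 = 5 mg/L.
Steady-state peak Cmax,ss = C₀·R = 5 × 4/3 ≈ 6.667 mg/L.
Steady-state trough Cmin,ss = Cmax,ss·f ≈ 6.667 × 0.25 ≈ 1.667 mg/L.

1.7 mg/L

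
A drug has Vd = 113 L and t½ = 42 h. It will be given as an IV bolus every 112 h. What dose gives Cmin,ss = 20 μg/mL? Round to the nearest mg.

τ/t½ = 112/42 ≈ 2.6667, so f = (1/2)^(112/42) ≈ 0.157490.
Cmin,ss = (D/Vd)·f/(1−f), so D = Cmin,ss·Vd·(1−f)/f.
D = 20 × 113 × (1−f)/f ≈ 20 × 113 × 5.34961 ≈ 12090.12 mg.

12090 mg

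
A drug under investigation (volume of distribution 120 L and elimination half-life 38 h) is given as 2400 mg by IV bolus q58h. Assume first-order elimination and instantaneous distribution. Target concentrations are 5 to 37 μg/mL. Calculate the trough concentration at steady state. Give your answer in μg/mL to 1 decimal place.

10.6 μg/mL

Over one 58-h interval, 58/38 ≈ 1.5263 half-lives elapse, leaving f ≈ 0.3472 of each dose.
At steady state, accumulation factor R = 1/(1 − e^(−kτ)) ≈ 1.5319.
Each bolus raises the concentration by D/Vd = 2400/120 ≈ 20.000 μg/mL.
Cmax,ss = C₀/(1 − f) ≈ 20.000/0.6528 ≈ 30.637 μg/mL.
Steady-state trough Cmin,ss = Cmax,ss·f ≈ 30.637 × 0.3472 ≈ 10.637 μg/mL.
Trough 10.6 μg/mL vs MEC 5 μg/mL: adequate.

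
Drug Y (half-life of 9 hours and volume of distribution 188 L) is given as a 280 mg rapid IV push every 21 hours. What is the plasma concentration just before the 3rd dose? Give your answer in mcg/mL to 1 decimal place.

0.4 mcg/mL

f = (1/2)^(τ/t½) = (1/2)^(21/9) ≈ 0.1984.
C₀ = D/Vd = 280/188 ≈ 1.489 mcg/mL.
Before the 3rd dose, 2 doses have been given. Superposition: Cmin = C₀·(f + f²).
≈ 1.489 × (0.1984 + 0.0394) ≈ 1.489 × 0.2378 ≈ 0.354 mcg/mL.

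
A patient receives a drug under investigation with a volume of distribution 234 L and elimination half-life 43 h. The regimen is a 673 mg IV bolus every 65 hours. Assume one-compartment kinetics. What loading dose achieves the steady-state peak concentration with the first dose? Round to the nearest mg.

1037 mg

f = (1/2)^(65/43) ≈ 0.350715; accumulation ratio R = 1/(1−f) ≈ 1.54016.
Loading dose to hit Cmax,ss on first dose: D_load = D_maint·R ≈ 673 × 1.54016 ≈ 1036.53 mg.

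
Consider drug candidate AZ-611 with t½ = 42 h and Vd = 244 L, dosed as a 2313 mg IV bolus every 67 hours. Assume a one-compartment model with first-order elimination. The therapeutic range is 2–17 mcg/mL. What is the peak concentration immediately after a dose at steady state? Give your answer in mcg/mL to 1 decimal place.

14.2 mcg/mL

τ/t½ = 67/42 ≈ 1.5952, so fraction remaining f = (1/2)^(67/42) ≈ 0.3310.
At steady state, accumulation factor R = 1/(1 − e^(−kτ)) ≈ 1.4948.
Single-dose peak C₀ = D/Vd = 2313/244 ≈ 9.480 mcg/mL.
Steady-state peak Cmax,ss = C₀·R ≈ 9.480 × 1.4948 ≈ 14.171 mcg/mL.
Peak 14.2 mcg/mL vs MTC 17 mcg/mL: below toxic threshold.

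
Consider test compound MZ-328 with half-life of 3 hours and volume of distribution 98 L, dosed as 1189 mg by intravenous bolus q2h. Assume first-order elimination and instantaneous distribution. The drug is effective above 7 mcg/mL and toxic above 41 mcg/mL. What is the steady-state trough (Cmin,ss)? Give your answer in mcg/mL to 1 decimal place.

20.7 mcg/mL

Over one 2-h interval, 2/3 ≈ 0.66667 half-lives elapse, leaving f ≈ 0.6300 of each dose.
Accumulation ratio R = 1/(1 − f) ≈ 1/0.3700 ≈ 2.7027.
Each bolus raises the concentration by D/Vd = 1189/98 ≈ 12.133 mcg/mL.
Cmax,ss = C₀/(1 − f) ≈ 12.133/0.3700 ≈ 32.792 mcg/mL.
One interval later, Cmin,ss = Cmax,ss·e^(−kτ) ≈ 32.792 × 0.6300 ≈ 20.659 mcg/mL.
Trough 20.7 mcg/mL vs MEC 7 mcg/mL: adequate.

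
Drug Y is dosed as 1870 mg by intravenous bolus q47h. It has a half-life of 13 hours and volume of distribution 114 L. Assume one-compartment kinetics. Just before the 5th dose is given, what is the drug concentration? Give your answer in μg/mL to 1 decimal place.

f = (1/2)^(τ/t½) = (1/2)^(47/13) ≈ 0.0816.
C₀ = D/Vd = 1870/114 ≈ 16.404 μg/mL.
Before the 5th dose, 4 doses have been given. Superposition: Cmin = C₀·(f + f² + … + f^4).
≈ 16.404 × (0.0816 + 0.0067 + 0.0005 + 0.0000) ≈ 16.404 × 0.0888 ≈ 1.457 μg/mL.

1.5 μg/mL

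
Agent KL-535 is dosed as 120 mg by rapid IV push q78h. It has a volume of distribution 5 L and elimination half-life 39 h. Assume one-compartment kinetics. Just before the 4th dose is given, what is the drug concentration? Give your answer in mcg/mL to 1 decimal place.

7.9 mcg/mL

f = (1/2)^(τ/t½) = (1/2)^(78/39) ≈ 0.2500.
C₀ = D/Vd = 120/5 ≈ 24.000 mcg/mL.
Before the 4th dose, 3 doses have been given. Superposition: Cmin = C₀·(f + f² + … + f^3).
≈ 24.000 × (0.2500 + 0.0625 + 0.0156) ≈ 24.000 × 0.3281 ≈ 7.874 mcg/mL.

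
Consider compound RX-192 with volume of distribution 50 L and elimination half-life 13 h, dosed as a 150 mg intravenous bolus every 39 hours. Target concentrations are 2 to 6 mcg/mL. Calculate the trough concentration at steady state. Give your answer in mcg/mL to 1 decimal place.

The dosing interval is 3 half-lives, so f = 2^(−3) = 0.125.
Accumulation ratio R = 1/(1 − f) = 1/0.875 = 8/7.
Single-dose peak C₀ = D/Vd = 150/50 = 3 mcg/mL.
Steady-state peak Cmax,ss = C₀·R = 3 × 8/7 ≈ 3.429 mcg/mL.
Steady-state trough Cmin,ss = Cmax,ss·f ≈ 3.429 × 0.125 ≈ 0.429 mcg/mL.
Trough 0.4 mcg/mL vs MEC 2 mcg/mL: subtherapeutic.

0.4 mcg/mL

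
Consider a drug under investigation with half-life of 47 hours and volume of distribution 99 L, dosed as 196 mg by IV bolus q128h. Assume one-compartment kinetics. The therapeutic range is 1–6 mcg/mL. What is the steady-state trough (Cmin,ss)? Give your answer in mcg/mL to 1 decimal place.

0.4 mcg/mL

Over one 128-h interval, 128/47 ≈ 2.7234 half-lives elapse, leaving f ≈ 0.1514 of each dose.
Accumulation ratio R = 1/(1 − f) ≈ 1/0.8486 ≈ 1.1784.
Single-dose peak C₀ = D/Vd = 196/99 ≈ 1.980 mcg/mL.
Cmax,ss = C₀/(1 − f) ≈ 1.980/0.8486 ≈ 2.333 mcg/mL.
One interval later, Cmin,ss = Cmax,ss·e^(−kτ) ≈ 2.333 × 0.1514 ≈ 0.353 mcg/mL.
Trough 0.4 mcg/mL vs MEC 1 mcg/mL: subtherapeutic.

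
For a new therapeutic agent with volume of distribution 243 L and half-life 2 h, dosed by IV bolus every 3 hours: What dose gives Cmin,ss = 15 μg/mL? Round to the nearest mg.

τ/t½ = 3/2 ≈ 1.5, so f = (1/2)^(3/2) ≈ 0.353553.
Cmin,ss = (D/Vd)·f/(1−f), so D = Cmin,ss·Vd·(1−f)/f.
D = 15 × 243 × (1−f)/f ≈ 15 × 243 × 1.82843 ≈ 6664.63 mg.

6665 mg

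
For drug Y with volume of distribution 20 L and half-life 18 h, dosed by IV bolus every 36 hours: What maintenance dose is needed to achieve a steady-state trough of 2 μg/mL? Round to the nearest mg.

τ/t½ = 36/18 ≈ 2, so f = (1/2)^(36/18) ≈ 0.250000.
Cmin,ss = (D/Vd)·f/(1−f), so D = Cmin,ss·Vd·(1−f)/f.
D = 2 × 20 × (1−f)/f ≈ 2 × 20 × 3.00000 ≈ 120.00 mg.

120 mg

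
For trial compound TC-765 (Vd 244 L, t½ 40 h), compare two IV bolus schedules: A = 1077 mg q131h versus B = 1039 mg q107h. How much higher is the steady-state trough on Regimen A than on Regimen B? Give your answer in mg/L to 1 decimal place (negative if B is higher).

Regimen A: f = (1/2)^(131/40) ≈ 0.1033; Cmin,ss = (1077/244)·f/(1−f) ≈ 0.508 mg/L.
Regimen B: f = (1/2)^(107/40) ≈ 0.1566; Cmin,ss = (1039/244)·f/(1−f) ≈ 0.791 mg/L.
Difference ≈ 0.508 − 0.791 ≈ -0.283 mg/L.

-0.3 mg/L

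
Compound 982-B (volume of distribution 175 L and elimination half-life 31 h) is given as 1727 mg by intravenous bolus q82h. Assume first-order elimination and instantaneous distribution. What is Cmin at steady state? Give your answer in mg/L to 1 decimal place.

1.9 mg/L

Over one 82-h interval, 82/31 ≈ 2.6452 half-lives elapse, leaving f ≈ 0.1599 of each dose.
Each bolus raises the concentration by D/Vd = 1727/175 ≈ 9.869 mg/L.
Steady-state trough Cmin,ss = C₀·f/(1−f) ≈ 9.869 × 0.1599/0.8401 ≈ 1.878 mg/L.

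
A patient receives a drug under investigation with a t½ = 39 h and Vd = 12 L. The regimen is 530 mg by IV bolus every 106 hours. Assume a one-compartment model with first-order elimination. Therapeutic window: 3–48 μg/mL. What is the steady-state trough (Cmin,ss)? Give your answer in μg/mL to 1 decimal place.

7.9 μg/mL

Over one 106-h interval, 106/39 ≈ 2.7179 half-lives elapse, leaving f ≈ 0.1520 of each dose.
Single-dose peak C₀ = D/Vd = 530/12 ≈ 44.167 μg/mL.
Steady-state trough Cmin,ss = C₀·f/(1−f) ≈ 44.167 × 0.1520/0.8480 ≈ 7.917 μg/mL.
Trough 7.9 μg/mL vs MEC 3 μg/mL: adequate.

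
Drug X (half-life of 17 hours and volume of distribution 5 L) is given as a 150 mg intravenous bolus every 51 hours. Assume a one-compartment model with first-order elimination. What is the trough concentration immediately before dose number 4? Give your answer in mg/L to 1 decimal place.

f = (1/2)^(τ/t½) = (1/2)^(51/17) ≈ 0.1250.
C₀ = D/Vd = 150/5 ≈ 30.000 mg/L.
Before the 4th dose, 3 doses have been given. Superposition: Cmin = C₀·(f + f² + … + f^3).
≈ 30.000 × (0.1250 + 0.0156 + 0.0020) ≈ 30.000 × 0.1426 ≈ 4.278 mg/L.

4.3 mg/L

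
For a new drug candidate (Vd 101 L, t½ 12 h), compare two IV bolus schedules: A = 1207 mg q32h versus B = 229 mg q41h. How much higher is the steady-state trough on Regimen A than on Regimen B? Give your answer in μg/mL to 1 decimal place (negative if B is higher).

2.0 μg/mL

Regimen A: f = (1/2)^(32/12) ≈ 0.1575; Cmin,ss = (1207/101)·f/(1−f) ≈ 2.234 μg/mL.
Regimen B: f = (1/2)^(41/12) ≈ 0.0936; Cmin,ss = (229/101)·f/(1−f) ≈ 0.234 μg/mL.
Difference ≈ 2.234 − 0.234 ≈ 2.000 μg/mL.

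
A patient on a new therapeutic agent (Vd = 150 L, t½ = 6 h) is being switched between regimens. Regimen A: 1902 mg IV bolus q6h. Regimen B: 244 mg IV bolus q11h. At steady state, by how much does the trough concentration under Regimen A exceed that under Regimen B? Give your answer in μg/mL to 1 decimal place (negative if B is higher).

12.0 μg/mL

Regimen A: f = (1/2)^(6/6) ≈ 0.5000; Cmin,ss = (1902/150)·f/(1−f) ≈ 12.680 μg/mL.
Regimen B: f = (1/2)^(11/6) ≈ 0.2806; Cmin,ss = (244/150)·f/(1−f) ≈ 0.634 μg/mL.
Difference ≈ 12.680 − 0.634 ≈ 12.046 μg/mL.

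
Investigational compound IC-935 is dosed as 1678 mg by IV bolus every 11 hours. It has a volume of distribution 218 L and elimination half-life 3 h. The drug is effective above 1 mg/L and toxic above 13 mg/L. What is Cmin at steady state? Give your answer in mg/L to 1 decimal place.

0.7 mg/L

Over one 11-h interval, 11/3 ≈ 3.6667 half-lives elapse, leaving f ≈ 0.0787 of each dose.
Each bolus raises the concentration by D/Vd = 1678/218 ≈ 7.697 mg/L.
Steady-state trough Cmin,ss = C₀·f/(1−f) ≈ 7.697 × 0.0787/0.9213 ≈ 0.657 mg/L.
Trough 0.7 mg/L vs MEC 1 mg/L: subtherapeutic.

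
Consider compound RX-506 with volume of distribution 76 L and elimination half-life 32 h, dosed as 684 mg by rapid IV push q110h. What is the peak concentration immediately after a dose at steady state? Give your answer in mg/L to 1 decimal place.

9.9 mg/L

Over one 110-h interval, 110/32 ≈ 3.4375 half-lives elapse, leaving f ≈ 0.0923 of each dose.
At steady state, accumulation factor R = 1/(1 − e^(−kτ)) ≈ 1.1017.
Each bolus raises the concentration by D/Vd = 684/76 ≈ 9.000 mg/L.
Steady-state peak Cmax,ss = C₀·R ≈ 9.000 × 1.1017 ≈ 9.915 mg/L.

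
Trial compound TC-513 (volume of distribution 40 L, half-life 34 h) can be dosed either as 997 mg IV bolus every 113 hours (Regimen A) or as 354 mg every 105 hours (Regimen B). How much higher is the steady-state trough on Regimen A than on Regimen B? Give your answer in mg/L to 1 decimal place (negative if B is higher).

1.6 mg/L

Regimen A: f = (1/2)^(113/34) ≈ 0.0999; Cmin,ss = (997/40)·f/(1−f) ≈ 2.766 mg/L.
Regimen B: f = (1/2)^(105/34) ≈ 0.1176; Cmin,ss = (354/40)·f/(1−f) ≈ 1.179 mg/L.
Difference ≈ 2.766 − 1.179 ≈ 1.587 mg/L.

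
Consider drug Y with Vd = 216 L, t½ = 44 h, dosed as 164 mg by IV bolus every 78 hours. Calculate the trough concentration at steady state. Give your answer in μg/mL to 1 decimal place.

τ/t½ = 78/44 ≈ 1.7727, so fraction remaining f = (1/2)^(78/44) ≈ 0.2927.
At steady state, accumulation factor R = 1/(1 − e^(−kτ)) ≈ 1.4138.
Each bolus raises the concentration by D/Vd = 164/216 ≈ 0.759 μg/mL.
Steady-state peak Cmax,ss = C₀·R ≈ 0.759 × 1.4138 ≈ 1.073 μg/mL.
One interval later, Cmin,ss = Cmax,ss·e^(−kτ) ≈ 1.073 × 0.2927 ≈ 0.314 μg/mL.

0.3 μg/mL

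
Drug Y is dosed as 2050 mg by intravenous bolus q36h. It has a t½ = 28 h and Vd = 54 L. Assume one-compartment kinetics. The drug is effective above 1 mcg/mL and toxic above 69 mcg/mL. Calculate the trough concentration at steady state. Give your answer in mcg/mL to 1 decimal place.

Over one 36-h interval, 36/28 ≈ 1.2857 half-lives elapse, leaving f ≈ 0.4102 of each dose.
Accumulation ratio R = 1/(1 − f) ≈ 1/0.5898 ≈ 1.6955.
Single-dose peak C₀ = D/Vd = 2050/54 ≈ 37.963 mcg/mL.
Cmax,ss = C₀/(1 − f) ≈ 37.963/0.5898 ≈ 64.366 mcg/mL.
Steady-state trough Cmin,ss = Cmax,ss·f ≈ 64.366 × 0.4102 ≈ 26.403 mcg/mL.
Trough 26.4 mcg/mL vs MEC 1 mcg/mL: adequate.

26.4 mcg/mL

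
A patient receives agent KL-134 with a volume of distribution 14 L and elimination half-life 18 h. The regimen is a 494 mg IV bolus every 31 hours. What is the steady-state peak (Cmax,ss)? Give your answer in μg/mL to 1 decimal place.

50.6 μg/mL

τ/t½ = 31/18 ≈ 1.7222, so fraction remaining f = (1/2)^(31/18) ≈ 0.3031.
At steady state, accumulation factor R = 1/(1 − e^(−kτ)) ≈ 1.4349.
Single-dose peak C₀ = D/Vd = 494/14 ≈ 35.286 μg/mL.
Steady-state peak Cmax,ss = C₀·R ≈ 35.286 × 1.4349 ≈ 50.632 μg/mL.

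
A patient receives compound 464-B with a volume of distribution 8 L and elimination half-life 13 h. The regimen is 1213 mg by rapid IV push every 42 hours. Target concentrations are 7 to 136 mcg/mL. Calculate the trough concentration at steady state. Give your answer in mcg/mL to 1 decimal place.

18.1 mcg/mL

τ/t½ = 42/13 ≈ 3.2308, so fraction remaining f = (1/2)^(42/13) ≈ 0.1065.
Single-dose peak C₀ = D/Vd = 1213/8 ≈ 151.625 mcg/mL.
Steady-state trough Cmin,ss = C₀·f/(1−f) ≈ 151.625 × 0.1065/0.8935 ≈ 18.073 mcg/mL.
Trough 18.1 mcg/mL vs MEC 7 mcg/mL: adequate.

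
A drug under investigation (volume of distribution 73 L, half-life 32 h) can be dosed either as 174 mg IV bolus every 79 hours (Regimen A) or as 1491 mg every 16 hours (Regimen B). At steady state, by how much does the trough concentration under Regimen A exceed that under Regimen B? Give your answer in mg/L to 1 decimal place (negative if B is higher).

Regimen A: f = (1/2)^(79/32) ≈ 0.1806; Cmin,ss = (174/73)·f/(1−f) ≈ 0.525 mg/L.
Regimen B: f = (1/2)^(16/32) ≈ 0.7071; Cmin,ss = (1491/73)·f/(1−f) ≈ 49.308 mg/L.
Difference ≈ 0.525 − 49.308 ≈ -48.783 mg/L.

-48.8 mg/L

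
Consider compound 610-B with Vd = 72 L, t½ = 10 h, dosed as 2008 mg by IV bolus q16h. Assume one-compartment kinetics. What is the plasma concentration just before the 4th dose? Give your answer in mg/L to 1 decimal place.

13.2 mg/L

f = (1/2)^(τ/t½) = (1/2)^(16/10) ≈ 0.3299.
C₀ = D/Vd = 2008/72 ≈ 27.889 mg/L.
Before the 4th dose, 3 doses have been given. Superposition: Cmin = C₀·(f + f² + … + f^3).
≈ 27.889 × (0.3299 + 0.1088 + 0.0359) ≈ 27.889 × 0.4746 ≈ 13.236 mg/L.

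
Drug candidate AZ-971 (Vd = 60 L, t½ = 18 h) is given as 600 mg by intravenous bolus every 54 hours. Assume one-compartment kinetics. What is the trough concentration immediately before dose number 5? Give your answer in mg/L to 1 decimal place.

f = (1/2)^(τ/t½) = (1/2)^(54/18) ≈ 0.1250.
C₀ = D/Vd = 600/60 ≈ 10.000 mg/L.
Before the 5th dose, 4 doses have been given. Superposition: Cmin = C₀·(f + f² + … + f^4).
≈ 10.000 × (0.1250 + 0.0156 + 0.0020 + 0.0002) ≈ 10.000 × 0.1428 ≈ 1.428 mg/L.

1.4 mg/L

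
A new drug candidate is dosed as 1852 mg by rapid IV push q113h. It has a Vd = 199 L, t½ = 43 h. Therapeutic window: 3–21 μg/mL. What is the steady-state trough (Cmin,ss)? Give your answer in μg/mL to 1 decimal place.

τ/t½ = 113/43 ≈ 2.6279, so fraction remaining f = (1/2)^(113/43) ≈ 0.1618.
Accumulation ratio R = 1/(1 − f) ≈ 1/0.8382 ≈ 1.1930.
Each bolus raises the concentration by D/Vd = 1852/199 ≈ 9.307 μg/mL.
Steady-state peak Cmax,ss = C₀·R ≈ 9.307 × 1.1930 ≈ 11.103 μg/mL.
Steady-state trough Cmin,ss = Cmax,ss·f ≈ 11.103 × 0.1618 ≈ 1.796 μg/mL.
Trough 1.8 μg/mL vs MEC 3 μg/mL: subtherapeutic.

1.8 μg/mL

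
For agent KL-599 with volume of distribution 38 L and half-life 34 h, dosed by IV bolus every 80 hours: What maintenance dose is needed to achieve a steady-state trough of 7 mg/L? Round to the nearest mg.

1093 mg

τ/t½ = 80/34 ≈ 2.3529, so f = (1/2)^(80/34) ≈ 0.195747.
Cmin,ss = (D/Vd)·f/(1−f), so D = Cmin,ss·Vd·(1−f)/f.
D = 7 × 38 × (1−f)/f ≈ 7 × 38 × 4.10864 ≈ 1092.90 mg.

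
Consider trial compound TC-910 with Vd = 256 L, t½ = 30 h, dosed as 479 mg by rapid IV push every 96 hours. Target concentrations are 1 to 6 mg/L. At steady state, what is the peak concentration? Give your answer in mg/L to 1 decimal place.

2.1 mg/L

τ/t½ = 96/30 ≈ 3.2, so fraction remaining f = (1/2)^(96/30) ≈ 0.1088.
At steady state, accumulation factor R = 1/(1 − e^(−kτ)) ≈ 1.1221.
Each bolus raises the concentration by D/Vd = 479/256 ≈ 1.871 mg/L.
Cmax,ss = C₀/(1 − f) ≈ 1.871/0.8912 ≈ 2.099 mg/L.
Peak 2.1 mg/L vs MTC 6 mg/L: below toxic threshold.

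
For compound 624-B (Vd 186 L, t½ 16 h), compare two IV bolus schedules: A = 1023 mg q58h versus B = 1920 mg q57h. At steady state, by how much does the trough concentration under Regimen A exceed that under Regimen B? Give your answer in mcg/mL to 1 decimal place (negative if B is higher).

Regimen A: f = (1/2)^(58/16) ≈ 0.0811; Cmin,ss = (1023/186)·f/(1−f) ≈ 0.485 mcg/mL.
Regimen B: f = (1/2)^(57/16) ≈ 0.0846; Cmin,ss = (1920/186)·f/(1−f) ≈ 0.954 mcg/mL.
Difference ≈ 0.485 − 0.954 ≈ -0.469 mcg/mL.

-0.5 mcg/mL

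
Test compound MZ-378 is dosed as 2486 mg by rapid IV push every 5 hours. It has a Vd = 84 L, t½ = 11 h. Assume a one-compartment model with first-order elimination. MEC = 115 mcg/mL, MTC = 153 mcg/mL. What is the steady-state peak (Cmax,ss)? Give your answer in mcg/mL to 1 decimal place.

109.5 mcg/mL

k = ln2/t½ = ln2/11 ≈ 0.063013 h⁻¹; fraction remaining f = e^(−kτ) = e^(−0.063013×5) ≈ 0.7297.
At steady state, accumulation factor R = 1/(1 − e^(−kτ)) ≈ 3.6996.
Each bolus raises the concentration by D/Vd = 2486/84 ≈ 29.595 mcg/mL.
Steady-state peak Cmax,ss = C₀·R ≈ 29.595 × 3.6996 ≈ 109.490 mcg/mL.
Peak 109.5 mcg/mL vs MTC 153 mcg/mL: below toxic threshold.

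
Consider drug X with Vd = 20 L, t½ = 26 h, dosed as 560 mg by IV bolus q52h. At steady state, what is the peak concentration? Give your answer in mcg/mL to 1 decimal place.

τ = 52 h = 2 half-lives, so f = (1/2)^2 = 0.25.
Accumulation ratio R = 1/(1 − f) = 1/0.75 = 4/3.
Single-dose peak C₀ = D/Vd = 560/20 = 28 mcg/mL.
Steady-state peak Cmax,ss = C₀·R = 28 × 4/3 ≈ 37.333 mcg/mL.

37.3 mcg/mL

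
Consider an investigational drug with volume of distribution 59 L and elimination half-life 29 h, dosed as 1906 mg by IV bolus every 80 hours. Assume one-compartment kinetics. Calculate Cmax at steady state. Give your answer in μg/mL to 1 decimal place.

37.9 μg/mL

k = ln2/t½ = ln2/29 ≈ 0.023902 h⁻¹; fraction remaining f = e^(−kτ) = e^(−0.023902×80) ≈ 0.1478.
Accumulation ratio R = 1/(1 − f) ≈ 1/0.8522 ≈ 1.1734.
Each bolus raises the concentration by D/Vd = 1906/59 ≈ 32.305 μg/mL.
Steady-state peak Cmax,ss = C₀·R ≈ 32.305 × 1.1734 ≈ 37.907 μg/mL.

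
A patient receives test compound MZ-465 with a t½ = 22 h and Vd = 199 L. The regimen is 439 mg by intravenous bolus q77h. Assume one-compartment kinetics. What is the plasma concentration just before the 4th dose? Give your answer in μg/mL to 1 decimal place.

f = (1/2)^(τ/t½) = (1/2)^(77/22) ≈ 0.0884.
C₀ = D/Vd = 439/199 ≈ 2.206 μg/mL.
Before the 4th dose, 3 doses have been given. Superposition: Cmin = C₀·(f + f² + … + f^3).
≈ 2.206 × (0.0884 + 0.0078 + 0.0007) ≈ 2.206 × 0.0969 ≈ 0.214 μg/mL.

0.2 μg/mL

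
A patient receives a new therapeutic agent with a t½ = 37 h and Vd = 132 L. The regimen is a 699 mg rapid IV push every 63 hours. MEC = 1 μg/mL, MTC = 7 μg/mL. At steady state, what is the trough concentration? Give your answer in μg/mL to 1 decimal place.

2.3 μg/mL

k = ln2/t½ = ln2/37 ≈ 0.018734 h⁻¹; fraction remaining f = e^(−kτ) = e^(−0.018734×63) ≈ 0.3072.
Accumulation ratio R = 1/(1 − f) ≈ 1/0.6928 ≈ 1.4434.
Each bolus raises the concentration by D/Vd = 699/132 ≈ 5.295 μg/mL.
Cmax,ss = C₀/(1 − f) ≈ 5.295/0.6928 ≈ 7.643 μg/mL.
One interval later, Cmin,ss = Cmax,ss·e^(−kτ) ≈ 7.643 × 0.3072 ≈ 2.348 μg/mL.
Trough 2.3 μg/mL vs MEC 1 μg/mL: adequate.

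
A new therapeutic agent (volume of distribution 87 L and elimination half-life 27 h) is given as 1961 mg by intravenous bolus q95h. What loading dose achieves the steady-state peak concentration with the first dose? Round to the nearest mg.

2148 mg

f = (1/2)^(95/27) ≈ 0.087261; accumulation ratio R = 1/(1−f) ≈ 1.09560.
Loading dose to hit Cmax,ss on first dose: D_load = D_maint·R ≈ 1961 × 1.09560 ≈ 2148.47 mg.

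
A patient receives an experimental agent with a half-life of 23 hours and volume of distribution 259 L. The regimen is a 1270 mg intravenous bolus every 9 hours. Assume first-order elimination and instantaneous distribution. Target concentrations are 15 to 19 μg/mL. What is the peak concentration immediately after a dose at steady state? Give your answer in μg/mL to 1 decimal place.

k = ln2/t½ = ln2/23 ≈ 0.030137 h⁻¹; fraction remaining f = e^(−kτ) = e^(−0.030137×9) ≈ 0.7624.
Accumulation ratio R = 1/(1 − f) ≈ 1/0.2376 ≈ 4.2088.
Each bolus raises the concentration by D/Vd = 1270/259 ≈ 4.903 μg/mL.
Cmax,ss = C₀/(1 − f) ≈ 4.903/0.2376 ≈ 20.636 μg/mL.
Peak 20.6 μg/mL vs MTC 19 μg/mL: exceeds toxic threshold.

20.6 μg/mL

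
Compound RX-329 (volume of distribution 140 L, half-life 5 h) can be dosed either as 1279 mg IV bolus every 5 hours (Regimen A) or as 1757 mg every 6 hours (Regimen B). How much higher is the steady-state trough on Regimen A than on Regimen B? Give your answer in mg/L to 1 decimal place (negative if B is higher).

-0.5 mg/L

Regimen A: f = (1/2)^(5/5) ≈ 0.5000; Cmin,ss = (1279/140)·f/(1−f) ≈ 9.136 mg/L.
Regimen B: f = (1/2)^(6/5) ≈ 0.4353; Cmin,ss = (1757/140)·f/(1−f) ≈ 9.674 mg/L.
Difference ≈ 9.136 − 9.674 ≈ -0.538 mg/L.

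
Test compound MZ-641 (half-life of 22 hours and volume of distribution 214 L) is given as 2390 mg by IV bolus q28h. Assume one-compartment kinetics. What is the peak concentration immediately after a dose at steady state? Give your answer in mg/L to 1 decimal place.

19.1 mg/L

τ/t½ = 28/22 ≈ 1.2727, so fraction remaining f = (1/2)^(28/22) ≈ 0.4139.
Accumulation ratio R = 1/(1 − f) ≈ 1/0.5861 ≈ 1.7062.
Each bolus raises the concentration by D/Vd = 2390/214 ≈ 11.168 mg/L.
Steady-state peak Cmax,ss = C₀·R ≈ 11.168 × 1.7062 ≈ 19.055 mg/L.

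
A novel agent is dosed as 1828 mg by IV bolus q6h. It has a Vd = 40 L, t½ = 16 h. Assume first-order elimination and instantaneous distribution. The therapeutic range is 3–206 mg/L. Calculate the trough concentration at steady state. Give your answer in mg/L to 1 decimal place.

154.0 mg/L

k = ln2/t½ = ln2/16 ≈ 0.043322 h⁻¹; fraction remaining f = e^(−kτ) = e^(−0.043322×6) ≈ 0.7711.
Each bolus raises the concentration by D/Vd = 1828/40 ≈ 45.700 mg/L.
Steady-state trough Cmin,ss = C₀·f/(1−f) ≈ 45.700 × 0.7711/0.2289 ≈ 153.951 mg/L.
Trough 154.0 mg/L vs MEC 3 mg/L: adequate.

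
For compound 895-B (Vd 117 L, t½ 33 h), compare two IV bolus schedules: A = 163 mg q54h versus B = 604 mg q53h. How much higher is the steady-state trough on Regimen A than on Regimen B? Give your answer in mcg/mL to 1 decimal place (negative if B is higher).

Regimen A: f = (1/2)^(54/33) ≈ 0.3217; Cmin,ss = (163/117)·f/(1−f) ≈ 0.661 mcg/mL.
Regimen B: f = (1/2)^(53/33) ≈ 0.3285; Cmin,ss = (604/117)·f/(1−f) ≈ 2.525 mcg/mL.
Difference ≈ 0.661 − 2.525 ≈ -1.864 mcg/mL.

-1.9 mcg/mL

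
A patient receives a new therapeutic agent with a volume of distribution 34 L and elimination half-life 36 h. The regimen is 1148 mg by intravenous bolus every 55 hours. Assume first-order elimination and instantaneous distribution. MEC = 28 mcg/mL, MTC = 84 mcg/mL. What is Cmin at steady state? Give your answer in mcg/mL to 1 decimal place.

17.9 mcg/mL

Over one 55-h interval, 55/36 ≈ 1.5278 half-lives elapse, leaving f ≈ 0.3468 of each dose.
Single-dose peak C₀ = D/Vd = 1148/34 ≈ 33.765 mcg/mL.
Steady-state trough Cmin,ss = C₀·f/(1−f) ≈ 33.765 × 0.3468/0.6532 ≈ 17.927 mcg/mL.
Trough 17.9 mcg/mL vs MEC 28 mcg/mL: subtherapeutic.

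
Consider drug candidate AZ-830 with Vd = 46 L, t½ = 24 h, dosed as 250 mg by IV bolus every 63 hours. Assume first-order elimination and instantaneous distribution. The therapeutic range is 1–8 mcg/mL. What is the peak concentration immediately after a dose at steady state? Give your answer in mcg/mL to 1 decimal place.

τ/t½ = 63/24 ≈ 2.625, so fraction remaining f = (1/2)^(63/24) ≈ 0.1621.
At steady state, accumulation factor R = 1/(1 − e^(−kτ)) ≈ 1.1935.
Each bolus raises the concentration by D/Vd = 250/46 ≈ 5.435 mcg/mL.
Steady-state peak Cmax,ss = C₀·R ≈ 5.435 × 1.1935 ≈ 6.487 mcg/mL.
Peak 6.5 mcg/mL vs MTC 8 mcg/mL: below toxic threshold.

6.5 mcg/mL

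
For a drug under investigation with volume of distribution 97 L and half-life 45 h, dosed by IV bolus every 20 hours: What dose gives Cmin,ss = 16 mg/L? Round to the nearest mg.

560 mg

τ/t½ = 20/45 ≈ 0.44444, so f = (1/2)^(20/45) ≈ 0.734867.
Cmin,ss = (D/Vd)·f/(1−f), so D = Cmin,ss·Vd·(1−f)/f.
D = 16 × 97 × (1−f)/f ≈ 16 × 97 × 0.36079 ≈ 559.95 mg.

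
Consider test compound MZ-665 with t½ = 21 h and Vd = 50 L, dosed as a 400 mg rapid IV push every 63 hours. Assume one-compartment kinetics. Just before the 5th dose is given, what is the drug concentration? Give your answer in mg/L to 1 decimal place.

1.1 mg/L

f = (1/2)^(τ/t½) = (1/2)^(63/21) ≈ 0.1250.
C₀ = D/Vd = 400/50 ≈ 8.000 mg/L.
Before the 5th dose, 4 doses have been given. Superposition: Cmin = C₀·(f + f² + … + f^4).
≈ 8.000 × (0.1250 + 0.0156 + 0.0020 + 0.0002) ≈ 8.000 × 0.1428 ≈ 1.142 mg/L.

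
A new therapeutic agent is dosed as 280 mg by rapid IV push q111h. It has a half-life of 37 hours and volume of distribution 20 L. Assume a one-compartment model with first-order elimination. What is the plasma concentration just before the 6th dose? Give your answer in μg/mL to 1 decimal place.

2.0 μg/mL

f = (1/2)^(τ/t½) = (1/2)^(111/37) ≈ 0.1250.
C₀ = D/Vd = 280/20 ≈ 14.000 μg/mL.
Before the 6th dose, 5 doses have been given. Superposition: Cmin = C₀·(f + f² + … + f^5).
≈ 14.000 × (0.1250 + 0.0156 + 0.0020 + 0.0002 + 0.0000) ≈ 14.000 × 0.1428 ≈ 1.999 μg/mL.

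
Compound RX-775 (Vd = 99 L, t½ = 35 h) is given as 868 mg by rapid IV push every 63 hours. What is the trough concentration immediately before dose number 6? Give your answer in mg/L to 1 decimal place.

3.5 mg/L

f = (1/2)^(τ/t½) = (1/2)^(63/35) ≈ 0.2872.
C₀ = D/Vd = 868/99 ≈ 8.768 mg/L.
Before the 6th dose, 5 doses have been given. Superposition: Cmin = C₀·(f + f² + … + f^5).
≈ 8.768 × (0.2872 + 0.0825 + 0.0237 + 0.0068 + 0.0020) ≈ 8.768 × 0.4022 ≈ 3.526 mg/L.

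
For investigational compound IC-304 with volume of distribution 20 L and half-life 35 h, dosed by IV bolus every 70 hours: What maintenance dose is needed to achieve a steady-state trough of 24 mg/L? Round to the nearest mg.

τ/t½ = 70/35 ≈ 2, so f = (1/2)^(70/35) ≈ 0.250000.
Cmin,ss = (D/Vd)·f/(1−f), so D = Cmin,ss·Vd·(1−f)/f.
D = 24 × 20 × (1−f)/f ≈ 24 × 20 × 3.00000 ≈ 1440.00 mg.

1440 mg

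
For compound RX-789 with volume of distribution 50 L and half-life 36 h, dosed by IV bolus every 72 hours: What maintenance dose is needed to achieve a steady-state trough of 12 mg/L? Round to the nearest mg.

τ/t½ = 72/36 ≈ 2, so f = (1/2)^(72/36) ≈ 0.250000.
Cmin,ss = (D/Vd)·f/(1−f), so D = Cmin,ss·Vd·(1−f)/f.
D = 12 × 50 × (1−f)/f ≈ 12 × 50 × 3.00000 ≈ 1800.00 mg.

1800 mg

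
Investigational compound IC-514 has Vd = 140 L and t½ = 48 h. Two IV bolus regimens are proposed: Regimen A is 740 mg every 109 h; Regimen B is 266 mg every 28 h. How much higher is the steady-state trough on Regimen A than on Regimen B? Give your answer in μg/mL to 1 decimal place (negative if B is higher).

-2.4 μg/mL

Regimen A: f = (1/2)^(109/48) ≈ 0.2072; Cmin,ss = (740/140)·f/(1−f) ≈ 1.381 μg/mL.
Regimen B: f = (1/2)^(28/48) ≈ 0.6674; Cmin,ss = (266/140)·f/(1−f) ≈ 3.813 μg/mL.
Difference ≈ 1.381 − 3.813 ≈ -2.432 μg/mL.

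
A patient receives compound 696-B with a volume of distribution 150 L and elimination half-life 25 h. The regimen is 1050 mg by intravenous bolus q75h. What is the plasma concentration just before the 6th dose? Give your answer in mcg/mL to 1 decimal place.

f = (1/2)^(τ/t½) = (1/2)^(75/25) ≈ 0.1250.
C₀ = D/Vd = 1050/150 ≈ 7.000 mcg/mL.
Before the 6th dose, 5 doses have been given. Superposition: Cmin = C₀·(f + f² + … + f^5).
≈ 7.000 × (0.1250 + 0.0156 + 0.0020 + 0.0002 + 0.0000) ≈ 7.000 × 0.1428 ≈ 1.000 mcg/mL.

1.0 mcg/mL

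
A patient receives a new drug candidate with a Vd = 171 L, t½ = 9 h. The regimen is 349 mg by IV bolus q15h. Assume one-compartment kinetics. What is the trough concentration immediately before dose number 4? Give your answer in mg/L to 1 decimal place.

0.9 mg/L

f = (1/2)^(τ/t½) = (1/2)^(15/9) ≈ 0.3150.
C₀ = D/Vd = 349/171 ≈ 2.041 mg/L.
Before the 4th dose, 3 doses have been given. Superposition: Cmin = C₀·(f + f² + … + f^3).
≈ 2.041 × (0.3150 + 0.0992 + 0.0313) ≈ 2.041 × 0.4455 ≈ 0.909 mg/L.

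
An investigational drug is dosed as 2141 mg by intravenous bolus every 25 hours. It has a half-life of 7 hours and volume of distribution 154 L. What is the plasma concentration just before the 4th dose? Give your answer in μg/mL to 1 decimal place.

f = (1/2)^(τ/t½) = (1/2)^(25/7) ≈ 0.0841.
C₀ = D/Vd = 2141/154 ≈ 13.903 μg/mL.
Before the 4th dose, 3 doses have been given. Superposition: Cmin = C₀·(f + f² + … + f^3).
≈ 13.903 × (0.0841 + 0.0071 + 0.0006) ≈ 13.903 × 0.0918 ≈ 1.276 μg/mL.

1.3 μg/mL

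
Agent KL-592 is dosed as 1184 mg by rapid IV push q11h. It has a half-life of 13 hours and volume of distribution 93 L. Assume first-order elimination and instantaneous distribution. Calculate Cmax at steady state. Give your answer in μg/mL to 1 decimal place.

Over one 11-h interval, 11/13 ≈ 0.84615 half-lives elapse, leaving f ≈ 0.5563 of each dose.
Accumulation ratio R = 1/(1 − f) ≈ 1/0.4437 ≈ 2.2538.
Each bolus raises the concentration by D/Vd = 1184/93 ≈ 12.731 μg/mL.
Cmax,ss = C₀/(1 − f) ≈ 12.731/0.4437 ≈ 28.693 μg/mL.

28.7 μg/mL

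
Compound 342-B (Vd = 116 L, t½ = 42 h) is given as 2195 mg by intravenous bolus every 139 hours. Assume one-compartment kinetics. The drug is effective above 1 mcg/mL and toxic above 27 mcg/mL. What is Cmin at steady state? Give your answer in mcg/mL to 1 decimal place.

Over one 139-h interval, 139/42 ≈ 3.3095 half-lives elapse, leaving f ≈ 0.1009 of each dose.
Each bolus raises the concentration by D/Vd = 2195/116 ≈ 18.922 mcg/mL.
Steady-state trough Cmin,ss = C₀·f/(1−f) ≈ 18.922 × 0.1009/0.8991 ≈ 2.123 mcg/mL.
Trough 2.1 mcg/mL vs MEC 1 mcg/mL: adequate.

2.1 mcg/mL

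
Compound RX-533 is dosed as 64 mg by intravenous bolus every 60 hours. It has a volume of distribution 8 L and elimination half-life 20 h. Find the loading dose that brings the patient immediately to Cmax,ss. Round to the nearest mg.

73 mg

f = (1/2)^(60/20) ≈ 0.125000; accumulation ratio R = 1/(1−f) ≈ 1.14286.
Loading dose to hit Cmax,ss on first dose: D_load = D_maint·R ≈ 64 × 1.14286 ≈ 73.14 mg.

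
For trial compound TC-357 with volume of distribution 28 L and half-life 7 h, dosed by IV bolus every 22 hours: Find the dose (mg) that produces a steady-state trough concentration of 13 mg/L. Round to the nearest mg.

2851 mg

τ/t½ = 22/7 ≈ 3.1429, so f = (1/2)^(22/7) ≈ 0.113215.
Cmin,ss = (D/Vd)·f/(1−f), so D = Cmin,ss·Vd·(1−f)/f.
D = 13 × 28 × (1−f)/f ≈ 13 × 28 × 7.83275 ≈ 2851.12 mg.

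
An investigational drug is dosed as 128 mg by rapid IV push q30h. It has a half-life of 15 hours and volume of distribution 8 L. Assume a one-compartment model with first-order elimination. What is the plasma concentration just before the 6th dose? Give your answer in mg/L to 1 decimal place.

f = (1/2)^(τ/t½) = (1/2)^(30/15) ≈ 0.2500.
C₀ = D/Vd = 128/8 ≈ 16.000 mg/L.
Before the 6th dose, 5 doses have been given. Superposition: Cmin = C₀·(f + f² + … + f^5).
≈ 16.000 × (0.2500 + 0.0625 + 0.0156 + 0.0039 + 0.0010) ≈ 16.000 × 0.3330 ≈ 5.328 mg/L.

5.3 mg/L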